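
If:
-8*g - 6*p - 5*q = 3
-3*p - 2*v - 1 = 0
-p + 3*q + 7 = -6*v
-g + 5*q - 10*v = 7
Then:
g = -241/828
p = 73/276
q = -187/414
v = -165/184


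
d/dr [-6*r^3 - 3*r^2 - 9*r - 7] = -18*r^2 - 6*r - 9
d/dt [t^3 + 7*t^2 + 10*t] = 3*t^2 + 14*t + 10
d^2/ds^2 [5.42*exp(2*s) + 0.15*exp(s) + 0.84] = (21.68*exp(s) + 0.15)*exp(s)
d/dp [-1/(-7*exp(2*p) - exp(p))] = (-14*exp(p) - 1)*exp(-p)/(7*exp(p) + 1)^2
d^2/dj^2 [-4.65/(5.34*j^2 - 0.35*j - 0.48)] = (-265.19508*j^2 + 17.3817*j + 4.65*(10.68*j - 0.35)*(21.36*j - 0.7) + 23.83776)/(-5.34*j^2 + 0.35*j + 0.48)^3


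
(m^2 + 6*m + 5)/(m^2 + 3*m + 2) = (m + 5)/(m + 2)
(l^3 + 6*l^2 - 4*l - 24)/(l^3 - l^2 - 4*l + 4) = (l + 6)/(l - 1)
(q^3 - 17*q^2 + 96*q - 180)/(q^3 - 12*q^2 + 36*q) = (q - 5)/q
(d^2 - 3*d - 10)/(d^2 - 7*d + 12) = (d^2 - 3*d - 10)/(d^2 - 7*d + 12)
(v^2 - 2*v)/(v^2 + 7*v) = (v - 2)/(v + 7)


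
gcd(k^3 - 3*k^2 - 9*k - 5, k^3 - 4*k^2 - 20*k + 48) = 1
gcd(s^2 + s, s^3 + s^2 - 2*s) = s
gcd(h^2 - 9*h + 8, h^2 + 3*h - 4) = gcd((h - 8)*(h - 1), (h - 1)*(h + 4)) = h - 1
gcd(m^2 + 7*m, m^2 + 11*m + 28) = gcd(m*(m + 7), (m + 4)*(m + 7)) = m + 7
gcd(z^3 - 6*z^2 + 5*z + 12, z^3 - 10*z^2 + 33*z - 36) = z^2 - 7*z + 12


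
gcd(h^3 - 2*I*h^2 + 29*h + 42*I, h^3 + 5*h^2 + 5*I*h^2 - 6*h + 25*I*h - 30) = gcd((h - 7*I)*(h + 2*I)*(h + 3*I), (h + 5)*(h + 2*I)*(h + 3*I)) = h^2 + 5*I*h - 6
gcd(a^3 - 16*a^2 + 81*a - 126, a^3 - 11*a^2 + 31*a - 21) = a^2 - 10*a + 21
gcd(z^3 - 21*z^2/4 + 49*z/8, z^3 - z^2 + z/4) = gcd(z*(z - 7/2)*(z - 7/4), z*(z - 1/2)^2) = z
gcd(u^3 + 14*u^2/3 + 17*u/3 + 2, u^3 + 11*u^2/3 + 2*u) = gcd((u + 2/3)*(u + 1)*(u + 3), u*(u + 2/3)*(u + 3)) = u^2 + 11*u/3 + 2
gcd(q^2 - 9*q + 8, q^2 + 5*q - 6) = q - 1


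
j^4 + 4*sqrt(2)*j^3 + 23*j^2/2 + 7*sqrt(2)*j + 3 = (j + sqrt(2)/2)*(j + sqrt(2))^2*(j + 3*sqrt(2)/2)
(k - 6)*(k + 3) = k^2 - 3*k - 18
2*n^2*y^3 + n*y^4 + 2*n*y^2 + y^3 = y^2*(2*n + y)*(n*y + 1)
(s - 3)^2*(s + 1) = s^3 - 5*s^2 + 3*s + 9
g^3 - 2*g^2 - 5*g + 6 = (g - 3)*(g - 1)*(g + 2)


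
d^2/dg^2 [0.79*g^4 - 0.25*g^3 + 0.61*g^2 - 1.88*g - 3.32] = 9.48*g^2 - 1.5*g + 1.22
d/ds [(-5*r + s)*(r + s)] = -4*r + 2*s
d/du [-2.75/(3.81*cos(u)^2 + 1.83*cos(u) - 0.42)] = -(20.955*cos(u) + 5.0325)*sin(u)/(3.81*cos(u)^2 + 1.83*cos(u) - 0.42)^2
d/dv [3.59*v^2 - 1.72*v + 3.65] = 7.18*v - 1.72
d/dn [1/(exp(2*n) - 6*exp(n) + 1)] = 2*(3 - exp(n))*exp(n)/(exp(2*n) - 6*exp(n) + 1)^2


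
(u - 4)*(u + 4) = u^2 - 16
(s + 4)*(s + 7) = s^2 + 11*s + 28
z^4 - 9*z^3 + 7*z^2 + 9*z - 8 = (z - 8)*(z - 1)^2*(z + 1)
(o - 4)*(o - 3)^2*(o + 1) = o^4 - 9*o^3 + 23*o^2 - 3*o - 36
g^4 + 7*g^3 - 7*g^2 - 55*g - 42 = (g - 3)*(g + 1)*(g + 2)*(g + 7)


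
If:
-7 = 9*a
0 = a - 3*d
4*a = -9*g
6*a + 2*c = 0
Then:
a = -7/9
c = 7/3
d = -7/27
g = 28/81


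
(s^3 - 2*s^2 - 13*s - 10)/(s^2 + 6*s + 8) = (s^2 - 4*s - 5)/(s + 4)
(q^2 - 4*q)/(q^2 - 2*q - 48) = q*(4 - q)/(-q^2 + 2*q + 48)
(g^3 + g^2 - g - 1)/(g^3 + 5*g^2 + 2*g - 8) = (g^2 + 2*g + 1)/(g^2 + 6*g + 8)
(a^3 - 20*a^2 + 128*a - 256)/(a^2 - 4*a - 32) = (a^2 - 12*a + 32)/(a + 4)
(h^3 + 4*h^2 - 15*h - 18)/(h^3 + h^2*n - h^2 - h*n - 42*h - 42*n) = (h^2 - 2*h - 3)/(h^2 + h*n - 7*h - 7*n)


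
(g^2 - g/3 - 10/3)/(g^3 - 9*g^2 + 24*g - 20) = (g + 5/3)/(g^2 - 7*g + 10)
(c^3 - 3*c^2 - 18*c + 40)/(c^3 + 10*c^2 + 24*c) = (c^2 - 7*c + 10)/(c*(c + 6))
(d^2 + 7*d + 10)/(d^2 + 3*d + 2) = (d + 5)/(d + 1)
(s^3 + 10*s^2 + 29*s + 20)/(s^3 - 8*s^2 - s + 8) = (s^2 + 9*s + 20)/(s^2 - 9*s + 8)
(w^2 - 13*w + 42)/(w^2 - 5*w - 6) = (w - 7)/(w + 1)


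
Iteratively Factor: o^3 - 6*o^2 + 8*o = (o)*(o^2 - 6*o + 8) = o*(o - 2)*(o - 4)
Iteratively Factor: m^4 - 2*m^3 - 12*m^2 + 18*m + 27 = (m - 3)*(m^3 + m^2 - 9*m - 9) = (m - 3)^2*(m^2 + 4*m + 3) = (m - 3)^2*(m + 3)*(m + 1)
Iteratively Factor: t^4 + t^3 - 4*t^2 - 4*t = (t)*(t^3 + t^2 - 4*t - 4) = t*(t - 2)*(t^2 + 3*t + 2) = t*(t - 2)*(t + 1)*(t + 2)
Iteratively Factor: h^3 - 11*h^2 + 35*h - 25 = (h - 5)*(h^2 - 6*h + 5) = (h - 5)*(h - 1)*(h - 5)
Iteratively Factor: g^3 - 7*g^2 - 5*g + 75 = (g - 5)*(g^2 - 2*g - 15) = (g - 5)*(g + 3)*(g - 5)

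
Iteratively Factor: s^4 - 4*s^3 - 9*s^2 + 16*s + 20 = (s + 2)*(s^3 - 6*s^2 + 3*s + 10) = (s - 2)*(s + 2)*(s^2 - 4*s - 5) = (s - 5)*(s - 2)*(s + 2)*(s + 1)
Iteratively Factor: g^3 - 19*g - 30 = (g - 5)*(g^2 + 5*g + 6) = (g - 5)*(g + 2)*(g + 3)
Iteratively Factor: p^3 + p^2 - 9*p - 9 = (p + 1)*(p^2 - 9) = (p - 3)*(p + 1)*(p + 3)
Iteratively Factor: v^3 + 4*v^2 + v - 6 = (v - 1)*(v^2 + 5*v + 6) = (v - 1)*(v + 2)*(v + 3)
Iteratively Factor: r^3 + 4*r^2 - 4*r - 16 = (r - 2)*(r^2 + 6*r + 8) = (r - 2)*(r + 2)*(r + 4)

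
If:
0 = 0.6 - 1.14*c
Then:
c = 0.53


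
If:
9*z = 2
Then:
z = 2/9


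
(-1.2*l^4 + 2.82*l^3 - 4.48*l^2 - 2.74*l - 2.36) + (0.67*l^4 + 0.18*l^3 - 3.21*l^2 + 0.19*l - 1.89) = -0.53*l^4 + 3.0*l^3 - 7.69*l^2 - 2.55*l - 4.25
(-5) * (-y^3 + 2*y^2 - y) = 5*y^3 - 10*y^2 + 5*y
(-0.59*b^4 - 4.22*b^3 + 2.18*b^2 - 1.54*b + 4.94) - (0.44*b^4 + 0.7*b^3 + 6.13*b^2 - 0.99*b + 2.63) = -1.03*b^4 - 4.92*b^3 - 3.95*b^2 - 0.55*b + 2.31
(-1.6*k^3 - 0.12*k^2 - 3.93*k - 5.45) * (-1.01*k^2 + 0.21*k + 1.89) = 1.616*k^5 - 0.2148*k^4 + 0.9201*k^3 + 4.4524*k^2 - 8.5722*k - 10.3005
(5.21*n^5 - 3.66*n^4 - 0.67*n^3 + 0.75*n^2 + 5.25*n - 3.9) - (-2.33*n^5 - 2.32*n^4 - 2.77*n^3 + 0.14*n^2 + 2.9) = 7.54*n^5 - 1.34*n^4 + 2.1*n^3 + 0.61*n^2 + 5.25*n - 6.8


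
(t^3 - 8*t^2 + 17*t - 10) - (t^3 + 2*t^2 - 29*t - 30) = -10*t^2 + 46*t + 20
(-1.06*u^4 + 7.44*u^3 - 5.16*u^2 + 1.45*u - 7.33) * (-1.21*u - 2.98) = 1.2826*u^5 - 5.8436*u^4 - 15.9276*u^3 + 13.6223*u^2 + 4.5483*u + 21.8434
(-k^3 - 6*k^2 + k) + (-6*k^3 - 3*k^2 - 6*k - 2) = -7*k^3 - 9*k^2 - 5*k - 2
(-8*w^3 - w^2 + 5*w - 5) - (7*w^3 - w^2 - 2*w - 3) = -15*w^3 + 7*w - 2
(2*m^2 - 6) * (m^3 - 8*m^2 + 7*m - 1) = 2*m^5 - 16*m^4 + 8*m^3 + 46*m^2 - 42*m + 6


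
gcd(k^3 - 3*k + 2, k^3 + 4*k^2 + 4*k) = k + 2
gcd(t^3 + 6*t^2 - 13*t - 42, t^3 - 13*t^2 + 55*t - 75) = t - 3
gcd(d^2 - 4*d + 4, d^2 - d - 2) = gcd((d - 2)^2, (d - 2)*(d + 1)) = d - 2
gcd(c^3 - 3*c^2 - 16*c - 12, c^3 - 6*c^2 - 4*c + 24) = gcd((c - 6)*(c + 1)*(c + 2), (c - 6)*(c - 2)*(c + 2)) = c^2 - 4*c - 12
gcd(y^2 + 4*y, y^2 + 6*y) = y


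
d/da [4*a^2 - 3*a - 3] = 8*a - 3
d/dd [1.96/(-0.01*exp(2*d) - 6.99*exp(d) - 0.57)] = (0.0392*exp(d) + 13.7004)*exp(d)/(0.01*exp(2*d) + 6.99*exp(d) + 0.57)^2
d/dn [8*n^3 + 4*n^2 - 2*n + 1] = 24*n^2 + 8*n - 2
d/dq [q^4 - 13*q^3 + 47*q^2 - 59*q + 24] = 4*q^3 - 39*q^2 + 94*q - 59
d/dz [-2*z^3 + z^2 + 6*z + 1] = -6*z^2 + 2*z + 6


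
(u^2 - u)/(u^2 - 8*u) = (u - 1)/(u - 8)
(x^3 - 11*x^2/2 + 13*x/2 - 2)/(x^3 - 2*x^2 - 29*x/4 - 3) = 2*(2*x^2 - 3*x + 1)/(4*x^2 + 8*x + 3)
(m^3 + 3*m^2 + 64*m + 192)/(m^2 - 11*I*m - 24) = (m^2 + m*(3 + 8*I) + 24*I)/(m - 3*I)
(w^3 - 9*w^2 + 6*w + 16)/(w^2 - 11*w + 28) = (w^3 - 9*w^2 + 6*w + 16)/(w^2 - 11*w + 28)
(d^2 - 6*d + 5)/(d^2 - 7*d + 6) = (d - 5)/(d - 6)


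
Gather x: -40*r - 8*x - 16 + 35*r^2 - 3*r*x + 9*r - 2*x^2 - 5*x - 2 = 35*r^2 - 31*r - 2*x^2 + x*(-3*r - 13) - 18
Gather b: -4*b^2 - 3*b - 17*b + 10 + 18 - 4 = -4*b^2 - 20*b + 24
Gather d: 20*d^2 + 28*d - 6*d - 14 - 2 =20*d^2 + 22*d - 16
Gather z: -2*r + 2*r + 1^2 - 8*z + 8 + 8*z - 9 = 0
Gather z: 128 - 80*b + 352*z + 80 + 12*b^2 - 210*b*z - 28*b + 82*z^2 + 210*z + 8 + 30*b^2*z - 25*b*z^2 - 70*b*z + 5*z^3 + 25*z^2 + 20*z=12*b^2 - 108*b + 5*z^3 + z^2*(107 - 25*b) + z*(30*b^2 - 280*b + 582) + 216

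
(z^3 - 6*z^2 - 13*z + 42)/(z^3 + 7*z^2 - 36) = (z - 7)/(z + 6)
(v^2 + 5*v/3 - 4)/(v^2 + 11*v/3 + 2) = (3*v - 4)/(3*v + 2)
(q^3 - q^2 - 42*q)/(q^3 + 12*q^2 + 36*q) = (q - 7)/(q + 6)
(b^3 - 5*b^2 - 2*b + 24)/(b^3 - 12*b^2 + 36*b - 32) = (b^3 - 5*b^2 - 2*b + 24)/(b^3 - 12*b^2 + 36*b - 32)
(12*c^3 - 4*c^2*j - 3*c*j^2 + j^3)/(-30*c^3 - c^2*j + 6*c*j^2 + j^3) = (-6*c^2 - c*j + j^2)/(15*c^2 + 8*c*j + j^2)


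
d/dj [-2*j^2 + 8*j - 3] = 8 - 4*j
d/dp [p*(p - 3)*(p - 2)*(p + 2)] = 4*p^3 - 9*p^2 - 8*p + 12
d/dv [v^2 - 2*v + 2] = 2*v - 2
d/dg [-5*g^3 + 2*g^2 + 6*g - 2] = -15*g^2 + 4*g + 6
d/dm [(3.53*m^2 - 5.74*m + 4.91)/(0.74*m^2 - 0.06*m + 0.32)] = (4.0358*m^2 - 5.0076*m - 1.5422)/(0.5476*m^4 - 0.0888*m^3 + 0.4772*m^2 - 0.0384*m + 0.1024)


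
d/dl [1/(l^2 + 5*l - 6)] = (-2*l - 5)/(l^2 + 5*l - 6)^2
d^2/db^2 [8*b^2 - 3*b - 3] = 16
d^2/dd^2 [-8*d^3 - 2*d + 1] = -48*d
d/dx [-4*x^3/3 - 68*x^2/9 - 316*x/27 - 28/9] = -4*x^2 - 136*x/9 - 316/27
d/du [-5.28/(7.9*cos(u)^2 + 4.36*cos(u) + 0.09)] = -(83.424*cos(u) + 23.0208)*sin(u)/(7.9*cos(u)^2 + 4.36*cos(u) + 0.09)^2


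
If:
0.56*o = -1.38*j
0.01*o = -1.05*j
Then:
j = 0.00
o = 0.00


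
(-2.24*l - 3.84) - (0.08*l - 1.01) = -2.32*l - 2.83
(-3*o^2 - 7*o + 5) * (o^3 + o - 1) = -3*o^5 - 7*o^4 + 2*o^3 - 4*o^2 + 12*o - 5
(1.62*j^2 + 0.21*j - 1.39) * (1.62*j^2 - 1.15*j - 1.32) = 2.6244*j^4 - 1.5228*j^3 - 4.6317*j^2 + 1.3213*j + 1.8348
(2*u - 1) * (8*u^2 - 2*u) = 16*u^3 - 12*u^2 + 2*u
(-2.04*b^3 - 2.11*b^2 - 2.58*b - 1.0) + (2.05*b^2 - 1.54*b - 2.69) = -2.04*b^3 - 0.0600000000000001*b^2 - 4.12*b - 3.69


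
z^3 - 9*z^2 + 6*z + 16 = (z - 8)*(z - 2)*(z + 1)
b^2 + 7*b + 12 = (b + 3)*(b + 4)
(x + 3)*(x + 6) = x^2 + 9*x + 18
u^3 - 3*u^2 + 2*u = u*(u - 2)*(u - 1)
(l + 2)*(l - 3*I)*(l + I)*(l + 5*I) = l^4 + 2*l^3 + 3*I*l^3 + 13*l^2 + 6*I*l^2 + 26*l + 15*I*l + 30*I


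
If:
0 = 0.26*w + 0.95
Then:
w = -3.65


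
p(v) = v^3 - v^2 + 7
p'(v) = 3*v^2 - 2*v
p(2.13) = 12.13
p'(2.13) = 9.35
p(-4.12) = -79.91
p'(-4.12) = 59.16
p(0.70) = 6.85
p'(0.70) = 0.07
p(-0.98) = 5.10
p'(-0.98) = 4.84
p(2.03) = 11.24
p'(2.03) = 8.30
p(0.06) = 7.00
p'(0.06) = -0.11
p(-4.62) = -112.96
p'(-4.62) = 73.27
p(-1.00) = 5.00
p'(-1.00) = 5.00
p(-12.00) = -1865.00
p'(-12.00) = 456.00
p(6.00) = 187.00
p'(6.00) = 96.00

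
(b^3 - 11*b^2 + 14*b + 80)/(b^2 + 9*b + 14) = (b^2 - 13*b + 40)/(b + 7)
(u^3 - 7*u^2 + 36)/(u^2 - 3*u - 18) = (u^2 - u - 6)/(u + 3)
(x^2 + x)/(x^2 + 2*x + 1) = x/(x + 1)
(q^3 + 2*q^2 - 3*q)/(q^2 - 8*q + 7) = q*(q + 3)/(q - 7)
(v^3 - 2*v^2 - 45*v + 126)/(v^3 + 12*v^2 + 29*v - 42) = (v^2 - 9*v + 18)/(v^2 + 5*v - 6)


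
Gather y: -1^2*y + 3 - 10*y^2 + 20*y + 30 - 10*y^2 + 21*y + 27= -20*y^2 + 40*y + 60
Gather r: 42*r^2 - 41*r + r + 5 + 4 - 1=42*r^2 - 40*r + 8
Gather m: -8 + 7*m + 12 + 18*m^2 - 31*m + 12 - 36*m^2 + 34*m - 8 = -18*m^2 + 10*m + 8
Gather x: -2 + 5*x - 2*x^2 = -2*x^2 + 5*x - 2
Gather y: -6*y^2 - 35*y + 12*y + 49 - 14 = -6*y^2 - 23*y + 35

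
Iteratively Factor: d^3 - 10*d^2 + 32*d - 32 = (d - 4)*(d^2 - 6*d + 8) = (d - 4)*(d - 2)*(d - 4)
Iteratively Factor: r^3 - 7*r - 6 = (r + 1)*(r^2 - r - 6) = (r - 3)*(r + 1)*(r + 2)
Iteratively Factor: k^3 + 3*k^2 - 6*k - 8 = (k - 2)*(k^2 + 5*k + 4) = (k - 2)*(k + 1)*(k + 4)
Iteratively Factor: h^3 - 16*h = (h)*(h^2 - 16) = h*(h + 4)*(h - 4)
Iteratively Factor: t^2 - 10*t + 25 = (t - 5)*(t - 5)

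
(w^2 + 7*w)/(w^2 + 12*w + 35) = w/(w + 5)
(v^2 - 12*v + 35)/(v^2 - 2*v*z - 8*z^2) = (-v^2 + 12*v - 35)/(-v^2 + 2*v*z + 8*z^2)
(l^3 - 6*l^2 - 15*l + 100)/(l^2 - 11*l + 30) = (l^2 - l - 20)/(l - 6)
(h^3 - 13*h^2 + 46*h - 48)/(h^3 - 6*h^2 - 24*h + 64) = (h - 3)/(h + 4)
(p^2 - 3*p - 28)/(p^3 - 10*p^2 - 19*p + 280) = (p + 4)/(p^2 - 3*p - 40)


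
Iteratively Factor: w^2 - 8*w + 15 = (w - 3)*(w - 5)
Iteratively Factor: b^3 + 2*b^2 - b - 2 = (b + 1)*(b^2 + b - 2) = (b + 1)*(b + 2)*(b - 1)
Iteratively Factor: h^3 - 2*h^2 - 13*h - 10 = (h + 1)*(h^2 - 3*h - 10) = (h - 5)*(h + 1)*(h + 2)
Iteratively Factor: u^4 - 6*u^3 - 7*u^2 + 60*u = (u + 3)*(u^3 - 9*u^2 + 20*u) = u*(u + 3)*(u^2 - 9*u + 20) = u*(u - 4)*(u + 3)*(u - 5)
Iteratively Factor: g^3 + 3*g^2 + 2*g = (g + 1)*(g^2 + 2*g) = g*(g + 1)*(g + 2)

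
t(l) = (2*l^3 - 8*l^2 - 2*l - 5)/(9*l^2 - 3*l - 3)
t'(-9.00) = 0.22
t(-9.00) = -2.78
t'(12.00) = 0.23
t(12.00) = 1.81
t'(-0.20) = -8.53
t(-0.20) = 2.42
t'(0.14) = 1.02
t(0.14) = 1.67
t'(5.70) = 0.25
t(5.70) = 0.35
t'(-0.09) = -3.00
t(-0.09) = 1.84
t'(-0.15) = -5.28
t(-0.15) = 2.08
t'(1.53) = 1.73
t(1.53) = -1.46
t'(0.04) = -0.36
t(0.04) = 1.64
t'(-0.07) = -2.46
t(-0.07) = 1.78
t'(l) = (3 - 18*l)*(2*l^3 - 8*l^2 - 2*l - 5)/(9*l^2 - 3*l - 3)^2 + (6*l^2 - 16*l - 2)/(9*l^2 - 3*l - 3) = (6*l^4 - 4*l^3 + 8*l^2 + 46*l - 3)/(3*(9*l^4 - 6*l^3 - 5*l^2 + 2*l + 1))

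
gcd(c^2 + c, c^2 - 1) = c + 1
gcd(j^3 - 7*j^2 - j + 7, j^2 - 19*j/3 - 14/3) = j - 7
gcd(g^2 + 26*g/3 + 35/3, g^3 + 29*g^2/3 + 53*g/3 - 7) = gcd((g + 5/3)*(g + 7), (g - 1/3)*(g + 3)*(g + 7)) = g + 7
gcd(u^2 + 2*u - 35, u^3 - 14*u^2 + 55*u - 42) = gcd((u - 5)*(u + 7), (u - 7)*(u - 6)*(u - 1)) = 1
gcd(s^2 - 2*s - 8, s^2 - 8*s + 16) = s - 4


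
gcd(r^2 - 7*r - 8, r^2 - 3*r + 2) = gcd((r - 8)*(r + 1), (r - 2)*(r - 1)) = 1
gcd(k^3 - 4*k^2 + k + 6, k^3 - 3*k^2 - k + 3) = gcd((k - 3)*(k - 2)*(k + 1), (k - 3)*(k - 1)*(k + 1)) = k^2 - 2*k - 3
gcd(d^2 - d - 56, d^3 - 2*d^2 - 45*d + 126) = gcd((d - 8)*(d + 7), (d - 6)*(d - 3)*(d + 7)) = d + 7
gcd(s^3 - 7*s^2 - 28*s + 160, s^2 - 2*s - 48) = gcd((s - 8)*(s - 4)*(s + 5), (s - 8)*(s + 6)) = s - 8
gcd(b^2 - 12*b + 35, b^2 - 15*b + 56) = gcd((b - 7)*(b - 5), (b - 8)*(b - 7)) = b - 7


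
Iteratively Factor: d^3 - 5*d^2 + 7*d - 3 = (d - 1)*(d^2 - 4*d + 3) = (d - 1)^2*(d - 3)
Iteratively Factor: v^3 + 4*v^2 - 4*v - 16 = (v - 2)*(v^2 + 6*v + 8) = (v - 2)*(v + 2)*(v + 4)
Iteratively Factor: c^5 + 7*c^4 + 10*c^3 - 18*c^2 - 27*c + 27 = (c + 3)*(c^4 + 4*c^3 - 2*c^2 - 12*c + 9) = (c - 1)*(c + 3)*(c^3 + 5*c^2 + 3*c - 9) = (c - 1)^2*(c + 3)*(c^2 + 6*c + 9) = (c - 1)^2*(c + 3)^2*(c + 3)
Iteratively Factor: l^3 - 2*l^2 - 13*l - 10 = (l - 5)*(l^2 + 3*l + 2) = (l - 5)*(l + 2)*(l + 1)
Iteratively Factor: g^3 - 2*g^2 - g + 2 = (g - 1)*(g^2 - g - 2) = (g - 2)*(g - 1)*(g + 1)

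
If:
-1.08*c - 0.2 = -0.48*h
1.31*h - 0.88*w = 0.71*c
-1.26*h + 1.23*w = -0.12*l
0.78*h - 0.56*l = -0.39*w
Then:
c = -0.41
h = -0.50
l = -0.99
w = -0.42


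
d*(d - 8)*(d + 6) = d^3 - 2*d^2 - 48*d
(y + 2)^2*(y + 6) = y^3 + 10*y^2 + 28*y + 24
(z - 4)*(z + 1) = z^2 - 3*z - 4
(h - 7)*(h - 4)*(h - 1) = h^3 - 12*h^2 + 39*h - 28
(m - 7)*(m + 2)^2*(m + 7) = m^4 + 4*m^3 - 45*m^2 - 196*m - 196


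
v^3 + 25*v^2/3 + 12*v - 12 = (v - 2/3)*(v + 3)*(v + 6)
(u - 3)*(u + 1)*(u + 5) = u^3 + 3*u^2 - 13*u - 15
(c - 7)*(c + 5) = c^2 - 2*c - 35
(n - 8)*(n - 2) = n^2 - 10*n + 16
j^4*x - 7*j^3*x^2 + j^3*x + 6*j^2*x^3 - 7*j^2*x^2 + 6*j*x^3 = j*(j - 6*x)*(j - x)*(j*x + x)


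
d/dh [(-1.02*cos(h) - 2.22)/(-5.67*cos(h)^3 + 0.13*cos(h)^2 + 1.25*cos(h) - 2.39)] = (11.5668*cos(h)^3 + 37.6296*cos(h)^2 - 0.5772*cos(h) - 5.2128)*sin(h)/(32.1489*cos(h)^6 - 1.4742*cos(h)^5 - 14.1581*cos(h)^4 + 27.4276*cos(h)^3 + 0.9411*cos(h)^2 - 5.975*cos(h) + 5.7121)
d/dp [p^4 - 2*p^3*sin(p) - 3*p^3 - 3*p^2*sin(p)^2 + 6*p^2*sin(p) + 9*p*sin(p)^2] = -2*p^3*cos(p) + 4*p^3 - 3*p^2*sin(2*p) + 6*sqrt(2)*p^2*cos(p + pi/4) - 9*p^2 + 12*p*sin(p) + 9*p*sin(2*p) + 3*p*cos(2*p) - 3*p - 9*cos(2*p)/2 + 9/2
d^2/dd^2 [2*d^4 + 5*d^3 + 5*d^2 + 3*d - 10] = 24*d^2 + 30*d + 10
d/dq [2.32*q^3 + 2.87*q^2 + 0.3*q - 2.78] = 6.96*q^2 + 5.74*q + 0.3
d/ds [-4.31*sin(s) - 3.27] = -4.31*cos(s)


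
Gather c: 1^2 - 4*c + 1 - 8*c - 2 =-12*c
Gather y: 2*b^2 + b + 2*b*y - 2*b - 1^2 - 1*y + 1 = 2*b^2 - b + y*(2*b - 1)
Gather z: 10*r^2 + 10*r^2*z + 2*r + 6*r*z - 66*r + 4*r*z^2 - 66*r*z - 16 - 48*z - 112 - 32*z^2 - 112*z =10*r^2 - 64*r + z^2*(4*r - 32) + z*(10*r^2 - 60*r - 160) - 128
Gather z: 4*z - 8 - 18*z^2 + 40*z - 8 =-18*z^2 + 44*z - 16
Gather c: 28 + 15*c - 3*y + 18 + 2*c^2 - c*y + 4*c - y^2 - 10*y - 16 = 2*c^2 + c*(19 - y) - y^2 - 13*y + 30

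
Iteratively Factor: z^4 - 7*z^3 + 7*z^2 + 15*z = (z - 5)*(z^3 - 2*z^2 - 3*z) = z*(z - 5)*(z^2 - 2*z - 3) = z*(z - 5)*(z + 1)*(z - 3)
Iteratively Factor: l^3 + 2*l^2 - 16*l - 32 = (l - 4)*(l^2 + 6*l + 8) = (l - 4)*(l + 4)*(l + 2)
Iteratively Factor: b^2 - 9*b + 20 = (b - 4)*(b - 5)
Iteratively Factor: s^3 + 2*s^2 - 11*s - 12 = (s + 1)*(s^2 + s - 12) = (s - 3)*(s + 1)*(s + 4)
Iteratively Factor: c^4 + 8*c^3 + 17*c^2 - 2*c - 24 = (c + 2)*(c^3 + 6*c^2 + 5*c - 12) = (c + 2)*(c + 3)*(c^2 + 3*c - 4) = (c + 2)*(c + 3)*(c + 4)*(c - 1)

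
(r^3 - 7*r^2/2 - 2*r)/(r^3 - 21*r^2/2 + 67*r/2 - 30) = r*(2*r + 1)/(2*r^2 - 13*r + 15)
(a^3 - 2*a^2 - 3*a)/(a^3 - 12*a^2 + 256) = a*(a^2 - 2*a - 3)/(a^3 - 12*a^2 + 256)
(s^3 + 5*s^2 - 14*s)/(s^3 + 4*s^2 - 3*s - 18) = s*(s + 7)/(s^2 + 6*s + 9)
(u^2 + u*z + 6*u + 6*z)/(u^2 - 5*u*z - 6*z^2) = (-u - 6)/(-u + 6*z)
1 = 1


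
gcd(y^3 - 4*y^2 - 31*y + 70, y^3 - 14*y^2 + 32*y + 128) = 1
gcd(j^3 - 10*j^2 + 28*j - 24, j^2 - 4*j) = 1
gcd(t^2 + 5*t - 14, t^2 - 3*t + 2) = t - 2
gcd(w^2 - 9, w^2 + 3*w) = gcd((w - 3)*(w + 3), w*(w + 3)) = w + 3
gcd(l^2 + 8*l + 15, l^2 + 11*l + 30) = l + 5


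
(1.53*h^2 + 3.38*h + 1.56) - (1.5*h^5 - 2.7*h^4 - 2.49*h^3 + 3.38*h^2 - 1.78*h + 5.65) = -1.5*h^5 + 2.7*h^4 + 2.49*h^3 - 1.85*h^2 + 5.16*h - 4.09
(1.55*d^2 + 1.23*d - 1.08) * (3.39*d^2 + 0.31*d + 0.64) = 5.2545*d^4 + 4.6502*d^3 - 2.2879*d^2 + 0.4524*d - 0.6912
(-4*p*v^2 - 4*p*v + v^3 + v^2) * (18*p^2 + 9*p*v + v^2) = -72*p^3*v^2 - 72*p^3*v - 18*p^2*v^3 - 18*p^2*v^2 + 5*p*v^4 + 5*p*v^3 + v^5 + v^4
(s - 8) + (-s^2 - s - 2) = -s^2 - 10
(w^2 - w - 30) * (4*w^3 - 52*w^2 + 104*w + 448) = 4*w^5 - 56*w^4 + 36*w^3 + 1904*w^2 - 3568*w - 13440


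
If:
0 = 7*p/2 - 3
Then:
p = 6/7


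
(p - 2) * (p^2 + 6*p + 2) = p^3 + 4*p^2 - 10*p - 4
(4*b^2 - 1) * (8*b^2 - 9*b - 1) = 32*b^4 - 36*b^3 - 12*b^2 + 9*b + 1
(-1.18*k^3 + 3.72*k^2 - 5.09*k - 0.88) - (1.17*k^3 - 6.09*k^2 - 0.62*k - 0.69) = -2.35*k^3 + 9.81*k^2 - 4.47*k - 0.19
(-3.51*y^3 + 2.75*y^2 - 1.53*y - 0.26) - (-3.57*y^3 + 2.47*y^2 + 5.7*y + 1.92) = 0.0600000000000001*y^3 + 0.28*y^2 - 7.23*y - 2.18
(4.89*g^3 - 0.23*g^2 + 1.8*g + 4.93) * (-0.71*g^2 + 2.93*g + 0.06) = -3.4719*g^5 + 14.491*g^4 - 1.6585*g^3 + 1.7599*g^2 + 14.5529*g + 0.2958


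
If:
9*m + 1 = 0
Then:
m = -1/9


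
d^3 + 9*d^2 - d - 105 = (d - 3)*(d + 5)*(d + 7)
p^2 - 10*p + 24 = (p - 6)*(p - 4)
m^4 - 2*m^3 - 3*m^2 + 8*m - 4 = (m - 2)*(m - 1)^2*(m + 2)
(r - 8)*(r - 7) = r^2 - 15*r + 56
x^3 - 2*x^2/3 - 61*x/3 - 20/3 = (x - 5)*(x + 1/3)*(x + 4)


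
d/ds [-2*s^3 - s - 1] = -6*s^2 - 1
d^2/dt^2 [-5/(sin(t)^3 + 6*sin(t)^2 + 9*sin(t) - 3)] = 15*(3*sin(t)^6 + 22*sin(t)^5 + 50*sin(t)^4 + 31*sin(t)^3 - 39*sin(t)^2 - 105*sin(t) - 66)/(sin(t)^3 + 6*sin(t)^2 + 9*sin(t) - 3)^3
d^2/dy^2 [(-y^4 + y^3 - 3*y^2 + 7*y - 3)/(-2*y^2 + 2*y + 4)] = (y^6 - 3*y^5 - 3*y^4 + 9*y^3 + 45*y^2 - 63*y + 35)/(y^6 - 3*y^5 - 3*y^4 + 11*y^3 + 6*y^2 - 12*y - 8)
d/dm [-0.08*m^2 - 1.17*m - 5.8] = -0.16*m - 1.17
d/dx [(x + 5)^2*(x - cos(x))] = (x + 5)*(2*x + (x + 5)*(sin(x) + 1) - 2*cos(x))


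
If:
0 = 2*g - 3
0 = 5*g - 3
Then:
No Solution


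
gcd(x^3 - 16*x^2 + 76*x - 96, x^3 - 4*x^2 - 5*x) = 1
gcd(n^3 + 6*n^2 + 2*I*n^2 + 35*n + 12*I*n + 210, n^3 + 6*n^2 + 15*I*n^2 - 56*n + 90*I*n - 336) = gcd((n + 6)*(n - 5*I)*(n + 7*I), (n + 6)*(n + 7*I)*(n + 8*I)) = n^2 + n*(6 + 7*I) + 42*I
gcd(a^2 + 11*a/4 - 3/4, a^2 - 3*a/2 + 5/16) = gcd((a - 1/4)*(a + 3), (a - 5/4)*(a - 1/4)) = a - 1/4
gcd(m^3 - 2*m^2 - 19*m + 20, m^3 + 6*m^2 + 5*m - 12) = m^2 + 3*m - 4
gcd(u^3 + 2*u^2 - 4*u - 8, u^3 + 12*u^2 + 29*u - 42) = 1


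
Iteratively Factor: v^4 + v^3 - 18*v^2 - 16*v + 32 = (v - 1)*(v^3 + 2*v^2 - 16*v - 32) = (v - 1)*(v + 4)*(v^2 - 2*v - 8) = (v - 4)*(v - 1)*(v + 4)*(v + 2)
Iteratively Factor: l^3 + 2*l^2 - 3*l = (l - 1)*(l^2 + 3*l) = (l - 1)*(l + 3)*(l)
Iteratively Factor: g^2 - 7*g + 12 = (g - 3)*(g - 4)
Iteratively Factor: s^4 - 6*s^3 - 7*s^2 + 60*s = (s - 5)*(s^3 - s^2 - 12*s) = s*(s - 5)*(s^2 - s - 12) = s*(s - 5)*(s + 3)*(s - 4)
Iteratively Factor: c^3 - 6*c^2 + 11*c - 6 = (c - 3)*(c^2 - 3*c + 2) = (c - 3)*(c - 2)*(c - 1)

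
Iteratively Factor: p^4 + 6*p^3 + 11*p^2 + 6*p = (p + 3)*(p^3 + 3*p^2 + 2*p) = (p + 2)*(p + 3)*(p^2 + p) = (p + 1)*(p + 2)*(p + 3)*(p)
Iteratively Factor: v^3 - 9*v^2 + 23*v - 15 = (v - 1)*(v^2 - 8*v + 15) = (v - 3)*(v - 1)*(v - 5)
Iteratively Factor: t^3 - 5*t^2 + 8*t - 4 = (t - 2)*(t^2 - 3*t + 2) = (t - 2)^2*(t - 1)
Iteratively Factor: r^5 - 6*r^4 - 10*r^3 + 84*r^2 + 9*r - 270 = (r + 2)*(r^4 - 8*r^3 + 6*r^2 + 72*r - 135) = (r + 2)*(r + 3)*(r^3 - 11*r^2 + 39*r - 45) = (r - 3)*(r + 2)*(r + 3)*(r^2 - 8*r + 15) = (r - 5)*(r - 3)*(r + 2)*(r + 3)*(r - 3)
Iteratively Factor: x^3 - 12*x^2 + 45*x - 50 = (x - 5)*(x^2 - 7*x + 10) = (x - 5)^2*(x - 2)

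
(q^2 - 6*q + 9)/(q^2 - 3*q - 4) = (-q^2 + 6*q - 9)/(-q^2 + 3*q + 4)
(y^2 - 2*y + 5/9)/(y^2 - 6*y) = (y^2 - 2*y + 5/9)/(y*(y - 6))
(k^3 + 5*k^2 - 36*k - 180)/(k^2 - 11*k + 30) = (k^2 + 11*k + 30)/(k - 5)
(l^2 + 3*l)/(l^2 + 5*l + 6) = l/(l + 2)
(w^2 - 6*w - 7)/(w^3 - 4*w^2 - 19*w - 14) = 1/(w + 2)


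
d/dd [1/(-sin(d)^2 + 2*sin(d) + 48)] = 2*(sin(d) - 1)*cos(d)/((sin(d) - 8)^2*(sin(d) + 6)^2)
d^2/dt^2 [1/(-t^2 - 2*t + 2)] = 2*(t^2 + 2*t - 4*(t + 1)^2 - 2)/(t^2 + 2*t - 2)^3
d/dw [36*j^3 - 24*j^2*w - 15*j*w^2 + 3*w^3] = -24*j^2 - 30*j*w + 9*w^2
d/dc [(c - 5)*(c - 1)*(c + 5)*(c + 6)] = 4*c^3 + 15*c^2 - 62*c - 125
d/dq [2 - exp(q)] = -exp(q)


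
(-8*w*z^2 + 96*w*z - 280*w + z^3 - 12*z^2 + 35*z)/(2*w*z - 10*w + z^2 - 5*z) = (-8*w*z + 56*w + z^2 - 7*z)/(2*w + z)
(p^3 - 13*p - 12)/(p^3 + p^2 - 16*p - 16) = (p + 3)/(p + 4)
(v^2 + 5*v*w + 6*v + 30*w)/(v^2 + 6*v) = (v + 5*w)/v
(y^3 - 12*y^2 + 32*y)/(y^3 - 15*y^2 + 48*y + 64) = y*(y - 4)/(y^2 - 7*y - 8)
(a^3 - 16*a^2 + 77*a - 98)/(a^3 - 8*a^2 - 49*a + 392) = (a^2 - 9*a + 14)/(a^2 - a - 56)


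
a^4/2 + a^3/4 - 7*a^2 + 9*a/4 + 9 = (a/2 + 1/2)*(a - 3)*(a - 3/2)*(a + 4)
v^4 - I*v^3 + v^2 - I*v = v*(v - I)^2*(v + I)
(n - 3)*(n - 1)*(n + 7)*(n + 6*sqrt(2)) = n^4 + 3*n^3 + 6*sqrt(2)*n^3 - 25*n^2 + 18*sqrt(2)*n^2 - 150*sqrt(2)*n + 21*n + 126*sqrt(2)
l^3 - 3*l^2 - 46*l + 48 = (l - 8)*(l - 1)*(l + 6)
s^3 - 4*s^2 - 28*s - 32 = (s - 8)*(s + 2)^2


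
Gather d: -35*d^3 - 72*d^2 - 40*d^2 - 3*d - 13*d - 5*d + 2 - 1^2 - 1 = -35*d^3 - 112*d^2 - 21*d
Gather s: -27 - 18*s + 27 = -18*s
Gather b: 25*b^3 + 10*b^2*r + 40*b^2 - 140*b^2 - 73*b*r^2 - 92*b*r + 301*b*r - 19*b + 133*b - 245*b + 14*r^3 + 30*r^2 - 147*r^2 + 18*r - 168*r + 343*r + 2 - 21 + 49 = 25*b^3 + b^2*(10*r - 100) + b*(-73*r^2 + 209*r - 131) + 14*r^3 - 117*r^2 + 193*r + 30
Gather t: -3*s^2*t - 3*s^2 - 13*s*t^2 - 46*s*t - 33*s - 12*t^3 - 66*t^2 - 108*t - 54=-3*s^2 - 33*s - 12*t^3 + t^2*(-13*s - 66) + t*(-3*s^2 - 46*s - 108) - 54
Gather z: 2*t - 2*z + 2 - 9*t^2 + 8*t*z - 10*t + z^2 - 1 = -9*t^2 - 8*t + z^2 + z*(8*t - 2) + 1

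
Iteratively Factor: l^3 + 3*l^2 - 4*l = (l + 4)*(l^2 - l) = (l - 1)*(l + 4)*(l)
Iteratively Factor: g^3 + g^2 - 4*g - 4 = (g + 1)*(g^2 - 4) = (g + 1)*(g + 2)*(g - 2)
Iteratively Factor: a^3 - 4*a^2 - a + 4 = (a + 1)*(a^2 - 5*a + 4) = (a - 4)*(a + 1)*(a - 1)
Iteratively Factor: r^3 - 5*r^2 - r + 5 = (r + 1)*(r^2 - 6*r + 5) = (r - 1)*(r + 1)*(r - 5)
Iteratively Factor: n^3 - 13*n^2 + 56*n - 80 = (n - 5)*(n^2 - 8*n + 16) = (n - 5)*(n - 4)*(n - 4)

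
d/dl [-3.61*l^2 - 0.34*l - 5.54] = -7.22*l - 0.34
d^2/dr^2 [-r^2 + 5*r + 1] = -2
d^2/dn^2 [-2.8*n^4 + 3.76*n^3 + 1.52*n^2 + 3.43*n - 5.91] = -33.6*n^2 + 22.56*n + 3.04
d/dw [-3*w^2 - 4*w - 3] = -6*w - 4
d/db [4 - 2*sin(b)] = -2*cos(b)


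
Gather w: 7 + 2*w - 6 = 2*w + 1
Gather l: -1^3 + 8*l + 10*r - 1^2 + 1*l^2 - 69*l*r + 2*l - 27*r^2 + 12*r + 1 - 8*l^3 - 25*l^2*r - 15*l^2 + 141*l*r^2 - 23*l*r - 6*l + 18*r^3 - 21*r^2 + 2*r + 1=-8*l^3 + l^2*(-25*r - 14) + l*(141*r^2 - 92*r + 4) + 18*r^3 - 48*r^2 + 24*r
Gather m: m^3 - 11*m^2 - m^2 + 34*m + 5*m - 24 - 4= m^3 - 12*m^2 + 39*m - 28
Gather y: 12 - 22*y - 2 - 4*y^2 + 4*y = -4*y^2 - 18*y + 10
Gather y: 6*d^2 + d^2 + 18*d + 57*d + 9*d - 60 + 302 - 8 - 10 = 7*d^2 + 84*d + 224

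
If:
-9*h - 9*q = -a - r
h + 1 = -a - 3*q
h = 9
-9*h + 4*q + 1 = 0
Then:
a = -70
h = 9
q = 20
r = 331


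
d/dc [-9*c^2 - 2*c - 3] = -18*c - 2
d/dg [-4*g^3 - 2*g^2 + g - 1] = -12*g^2 - 4*g + 1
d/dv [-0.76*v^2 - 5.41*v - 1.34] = -1.52*v - 5.41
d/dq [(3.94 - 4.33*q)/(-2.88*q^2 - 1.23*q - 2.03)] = (-12.4704*q^2 + 22.6944*q + 13.6361)/(8.2944*q^4 + 7.0848*q^3 + 13.2057*q^2 + 4.9938*q + 4.1209)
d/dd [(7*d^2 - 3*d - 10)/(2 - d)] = (-7*d^2 + 28*d - 16)/(d^2 - 4*d + 4)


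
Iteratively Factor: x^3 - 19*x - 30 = (x + 2)*(x^2 - 2*x - 15) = (x - 5)*(x + 2)*(x + 3)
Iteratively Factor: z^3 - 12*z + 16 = (z - 2)*(z^2 + 2*z - 8) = (z - 2)^2*(z + 4)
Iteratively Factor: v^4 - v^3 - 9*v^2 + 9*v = (v)*(v^3 - v^2 - 9*v + 9) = v*(v + 3)*(v^2 - 4*v + 3) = v*(v - 3)*(v + 3)*(v - 1)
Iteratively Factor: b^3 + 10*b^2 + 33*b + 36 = (b + 4)*(b^2 + 6*b + 9) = (b + 3)*(b + 4)*(b + 3)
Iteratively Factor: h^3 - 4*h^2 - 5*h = (h)*(h^2 - 4*h - 5) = h*(h + 1)*(h - 5)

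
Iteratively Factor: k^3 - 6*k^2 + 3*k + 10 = (k - 2)*(k^2 - 4*k - 5) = (k - 2)*(k + 1)*(k - 5)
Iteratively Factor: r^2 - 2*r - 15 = (r - 5)*(r + 3)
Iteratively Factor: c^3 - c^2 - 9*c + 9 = (c + 3)*(c^2 - 4*c + 3) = (c - 1)*(c + 3)*(c - 3)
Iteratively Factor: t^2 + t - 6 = (t - 2)*(t + 3)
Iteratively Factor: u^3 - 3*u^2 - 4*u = (u - 4)*(u^2 + u) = (u - 4)*(u + 1)*(u)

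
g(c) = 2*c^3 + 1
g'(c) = 6*c^2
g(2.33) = 26.30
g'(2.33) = 32.57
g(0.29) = 1.05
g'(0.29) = 0.50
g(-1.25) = -2.91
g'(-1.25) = 9.38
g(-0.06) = 1.00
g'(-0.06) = 0.02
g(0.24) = 1.03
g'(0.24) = 0.35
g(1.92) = 15.16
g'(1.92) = 22.12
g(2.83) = 46.33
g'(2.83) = 48.05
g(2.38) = 27.96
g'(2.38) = 33.99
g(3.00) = 55.00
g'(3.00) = 54.00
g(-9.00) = -1457.00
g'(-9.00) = 486.00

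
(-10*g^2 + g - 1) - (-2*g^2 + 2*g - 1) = -8*g^2 - g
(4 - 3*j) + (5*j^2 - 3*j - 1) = 5*j^2 - 6*j + 3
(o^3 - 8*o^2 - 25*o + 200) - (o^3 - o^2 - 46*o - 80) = -7*o^2 + 21*o + 280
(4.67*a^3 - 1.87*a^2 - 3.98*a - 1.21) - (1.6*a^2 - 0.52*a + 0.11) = 4.67*a^3 - 3.47*a^2 - 3.46*a - 1.32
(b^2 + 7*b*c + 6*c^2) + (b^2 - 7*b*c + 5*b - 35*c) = 2*b^2 + 5*b + 6*c^2 - 35*c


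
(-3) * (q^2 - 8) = 24 - 3*q^2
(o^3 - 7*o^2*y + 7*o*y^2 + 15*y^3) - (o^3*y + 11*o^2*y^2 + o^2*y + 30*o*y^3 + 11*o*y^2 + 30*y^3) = -o^3*y + o^3 - 11*o^2*y^2 - 8*o^2*y - 30*o*y^3 - 4*o*y^2 - 15*y^3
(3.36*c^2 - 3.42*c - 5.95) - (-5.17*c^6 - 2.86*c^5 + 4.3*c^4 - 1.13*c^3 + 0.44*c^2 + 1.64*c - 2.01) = 5.17*c^6 + 2.86*c^5 - 4.3*c^4 + 1.13*c^3 + 2.92*c^2 - 5.06*c - 3.94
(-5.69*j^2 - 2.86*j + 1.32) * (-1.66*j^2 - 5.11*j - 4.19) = 9.4454*j^4 + 33.8235*j^3 + 36.2645*j^2 + 5.2382*j - 5.5308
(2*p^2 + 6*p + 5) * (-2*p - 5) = -4*p^3 - 22*p^2 - 40*p - 25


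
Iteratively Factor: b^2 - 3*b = (b)*(b - 3)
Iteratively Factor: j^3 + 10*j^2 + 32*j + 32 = (j + 4)*(j^2 + 6*j + 8) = (j + 4)^2*(j + 2)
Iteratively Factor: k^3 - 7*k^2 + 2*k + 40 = (k - 4)*(k^2 - 3*k - 10) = (k - 5)*(k - 4)*(k + 2)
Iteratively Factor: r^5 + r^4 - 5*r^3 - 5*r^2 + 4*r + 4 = (r + 2)*(r^4 - r^3 - 3*r^2 + r + 2) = (r + 1)*(r + 2)*(r^3 - 2*r^2 - r + 2) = (r - 1)*(r + 1)*(r + 2)*(r^2 - r - 2) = (r - 2)*(r - 1)*(r + 1)*(r + 2)*(r + 1)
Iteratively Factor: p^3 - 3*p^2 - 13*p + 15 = (p + 3)*(p^2 - 6*p + 5) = (p - 5)*(p + 3)*(p - 1)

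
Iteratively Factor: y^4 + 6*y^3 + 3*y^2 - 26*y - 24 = (y + 4)*(y^3 + 2*y^2 - 5*y - 6) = (y + 1)*(y + 4)*(y^2 + y - 6) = (y - 2)*(y + 1)*(y + 4)*(y + 3)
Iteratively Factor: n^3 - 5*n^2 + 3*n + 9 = (n - 3)*(n^2 - 2*n - 3) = (n - 3)*(n + 1)*(n - 3)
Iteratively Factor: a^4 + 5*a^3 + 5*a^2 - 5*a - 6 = (a + 1)*(a^3 + 4*a^2 + a - 6) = (a + 1)*(a + 2)*(a^2 + 2*a - 3) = (a - 1)*(a + 1)*(a + 2)*(a + 3)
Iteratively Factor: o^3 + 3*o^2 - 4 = (o + 2)*(o^2 + o - 2) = (o - 1)*(o + 2)*(o + 2)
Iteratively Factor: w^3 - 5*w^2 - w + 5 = (w - 5)*(w^2 - 1) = (w - 5)*(w + 1)*(w - 1)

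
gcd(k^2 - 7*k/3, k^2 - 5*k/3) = k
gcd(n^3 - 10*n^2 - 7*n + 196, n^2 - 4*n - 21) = n - 7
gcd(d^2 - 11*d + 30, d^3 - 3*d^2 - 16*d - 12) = d - 6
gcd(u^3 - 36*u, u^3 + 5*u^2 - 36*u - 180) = u^2 - 36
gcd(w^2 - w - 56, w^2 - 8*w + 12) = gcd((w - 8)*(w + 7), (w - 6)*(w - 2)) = 1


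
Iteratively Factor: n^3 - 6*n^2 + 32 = (n - 4)*(n^2 - 2*n - 8) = (n - 4)*(n + 2)*(n - 4)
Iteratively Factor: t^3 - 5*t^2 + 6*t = (t)*(t^2 - 5*t + 6) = t*(t - 2)*(t - 3)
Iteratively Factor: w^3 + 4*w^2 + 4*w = (w)*(w^2 + 4*w + 4) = w*(w + 2)*(w + 2)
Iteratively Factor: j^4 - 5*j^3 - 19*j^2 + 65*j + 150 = (j - 5)*(j^3 - 19*j - 30) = (j - 5)^2*(j^2 + 5*j + 6) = (j - 5)^2*(j + 2)*(j + 3)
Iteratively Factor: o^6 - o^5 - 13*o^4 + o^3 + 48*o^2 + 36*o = (o + 2)*(o^5 - 3*o^4 - 7*o^3 + 15*o^2 + 18*o) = o*(o + 2)*(o^4 - 3*o^3 - 7*o^2 + 15*o + 18) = o*(o - 3)*(o + 2)*(o^3 - 7*o - 6) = o*(o - 3)*(o + 2)^2*(o^2 - 2*o - 3) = o*(o - 3)^2*(o + 2)^2*(o + 1)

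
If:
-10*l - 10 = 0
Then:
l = -1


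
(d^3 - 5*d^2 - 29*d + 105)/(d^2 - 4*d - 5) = (-d^3 + 5*d^2 + 29*d - 105)/(-d^2 + 4*d + 5)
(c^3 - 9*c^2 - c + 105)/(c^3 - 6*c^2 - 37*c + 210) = (c + 3)/(c + 6)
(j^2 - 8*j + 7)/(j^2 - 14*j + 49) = (j - 1)/(j - 7)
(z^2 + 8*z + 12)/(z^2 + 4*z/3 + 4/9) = 9*(z^2 + 8*z + 12)/(9*z^2 + 12*z + 4)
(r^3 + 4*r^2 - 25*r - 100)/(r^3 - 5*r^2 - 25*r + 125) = (r + 4)/(r - 5)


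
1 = 1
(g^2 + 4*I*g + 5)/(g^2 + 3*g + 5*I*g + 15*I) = (g - I)/(g + 3)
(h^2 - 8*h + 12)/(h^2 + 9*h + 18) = (h^2 - 8*h + 12)/(h^2 + 9*h + 18)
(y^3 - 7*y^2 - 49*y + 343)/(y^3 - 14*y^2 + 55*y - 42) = (y^2 - 49)/(y^2 - 7*y + 6)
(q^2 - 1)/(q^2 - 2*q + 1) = (q + 1)/(q - 1)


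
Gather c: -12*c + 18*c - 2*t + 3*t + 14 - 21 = 6*c + t - 7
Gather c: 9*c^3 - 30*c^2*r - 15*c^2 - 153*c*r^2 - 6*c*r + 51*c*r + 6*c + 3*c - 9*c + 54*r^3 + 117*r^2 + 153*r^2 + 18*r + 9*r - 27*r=9*c^3 + c^2*(-30*r - 15) + c*(-153*r^2 + 45*r) + 54*r^3 + 270*r^2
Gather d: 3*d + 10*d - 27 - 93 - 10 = 13*d - 130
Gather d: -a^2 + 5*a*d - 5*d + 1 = -a^2 + d*(5*a - 5) + 1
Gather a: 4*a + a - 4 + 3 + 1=5*a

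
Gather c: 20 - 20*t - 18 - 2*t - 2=-22*t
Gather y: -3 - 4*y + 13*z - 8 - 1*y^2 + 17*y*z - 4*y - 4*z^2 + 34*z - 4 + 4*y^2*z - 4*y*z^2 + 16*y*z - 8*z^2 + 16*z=y^2*(4*z - 1) + y*(-4*z^2 + 33*z - 8) - 12*z^2 + 63*z - 15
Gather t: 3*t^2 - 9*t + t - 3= 3*t^2 - 8*t - 3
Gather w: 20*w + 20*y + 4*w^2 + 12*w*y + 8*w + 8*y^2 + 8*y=4*w^2 + w*(12*y + 28) + 8*y^2 + 28*y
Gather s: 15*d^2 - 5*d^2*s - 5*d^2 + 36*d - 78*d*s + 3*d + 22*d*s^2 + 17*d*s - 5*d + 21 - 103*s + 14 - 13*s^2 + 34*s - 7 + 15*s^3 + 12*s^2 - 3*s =10*d^2 + 34*d + 15*s^3 + s^2*(22*d - 1) + s*(-5*d^2 - 61*d - 72) + 28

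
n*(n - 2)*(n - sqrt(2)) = n^3 - 2*n^2 - sqrt(2)*n^2 + 2*sqrt(2)*n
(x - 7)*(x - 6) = x^2 - 13*x + 42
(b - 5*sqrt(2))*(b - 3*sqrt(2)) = b^2 - 8*sqrt(2)*b + 30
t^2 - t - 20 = (t - 5)*(t + 4)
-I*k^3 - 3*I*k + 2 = (k - 2*I)*(k + I)*(-I*k + 1)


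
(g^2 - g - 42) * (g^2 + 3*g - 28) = g^4 + 2*g^3 - 73*g^2 - 98*g + 1176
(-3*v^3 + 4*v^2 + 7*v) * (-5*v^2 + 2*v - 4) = 15*v^5 - 26*v^4 - 15*v^3 - 2*v^2 - 28*v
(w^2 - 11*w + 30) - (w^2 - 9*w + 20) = 10 - 2*w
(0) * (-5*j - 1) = 0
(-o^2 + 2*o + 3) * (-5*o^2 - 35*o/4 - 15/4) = 5*o^4 - 5*o^3/4 - 115*o^2/4 - 135*o/4 - 45/4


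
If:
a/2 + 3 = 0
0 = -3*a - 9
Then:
No Solution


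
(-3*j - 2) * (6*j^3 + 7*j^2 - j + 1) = -18*j^4 - 33*j^3 - 11*j^2 - j - 2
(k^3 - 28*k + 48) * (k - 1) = k^4 - k^3 - 28*k^2 + 76*k - 48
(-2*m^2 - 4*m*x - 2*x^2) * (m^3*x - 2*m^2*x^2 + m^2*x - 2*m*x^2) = -2*m^5*x - 2*m^4*x + 6*m^3*x^3 + 4*m^2*x^4 + 6*m^2*x^3 + 4*m*x^4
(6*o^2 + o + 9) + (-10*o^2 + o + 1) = -4*o^2 + 2*o + 10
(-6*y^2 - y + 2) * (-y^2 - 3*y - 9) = 6*y^4 + 19*y^3 + 55*y^2 + 3*y - 18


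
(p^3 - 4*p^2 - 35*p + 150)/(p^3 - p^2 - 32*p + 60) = (p - 5)/(p - 2)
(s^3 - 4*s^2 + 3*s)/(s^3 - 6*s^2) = (s^2 - 4*s + 3)/(s*(s - 6))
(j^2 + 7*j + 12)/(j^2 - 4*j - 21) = (j + 4)/(j - 7)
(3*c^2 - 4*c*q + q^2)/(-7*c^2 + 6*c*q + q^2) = (-3*c + q)/(7*c + q)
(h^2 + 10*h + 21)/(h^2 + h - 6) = (h + 7)/(h - 2)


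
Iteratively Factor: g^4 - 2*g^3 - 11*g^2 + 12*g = (g - 1)*(g^3 - g^2 - 12*g) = (g - 1)*(g + 3)*(g^2 - 4*g) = (g - 4)*(g - 1)*(g + 3)*(g)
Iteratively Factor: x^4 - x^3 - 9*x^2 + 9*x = (x - 1)*(x^3 - 9*x) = (x - 3)*(x - 1)*(x^2 + 3*x) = (x - 3)*(x - 1)*(x + 3)*(x)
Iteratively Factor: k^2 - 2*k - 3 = (k + 1)*(k - 3)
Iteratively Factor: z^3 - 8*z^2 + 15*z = (z)*(z^2 - 8*z + 15) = z*(z - 3)*(z - 5)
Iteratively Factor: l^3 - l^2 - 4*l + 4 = (l + 2)*(l^2 - 3*l + 2) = (l - 2)*(l + 2)*(l - 1)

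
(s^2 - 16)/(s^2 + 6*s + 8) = (s - 4)/(s + 2)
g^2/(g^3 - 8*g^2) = 1/(g - 8)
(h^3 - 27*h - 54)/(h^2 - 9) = (h^2 - 3*h - 18)/(h - 3)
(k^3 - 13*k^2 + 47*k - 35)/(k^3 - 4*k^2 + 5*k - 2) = (k^2 - 12*k + 35)/(k^2 - 3*k + 2)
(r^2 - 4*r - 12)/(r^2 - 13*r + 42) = (r + 2)/(r - 7)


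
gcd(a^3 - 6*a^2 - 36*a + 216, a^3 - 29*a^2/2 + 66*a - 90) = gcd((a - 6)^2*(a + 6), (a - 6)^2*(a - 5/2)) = a^2 - 12*a + 36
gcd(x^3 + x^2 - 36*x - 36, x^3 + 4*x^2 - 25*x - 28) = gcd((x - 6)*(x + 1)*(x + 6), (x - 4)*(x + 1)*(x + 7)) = x + 1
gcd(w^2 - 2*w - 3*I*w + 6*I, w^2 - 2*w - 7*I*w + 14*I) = w - 2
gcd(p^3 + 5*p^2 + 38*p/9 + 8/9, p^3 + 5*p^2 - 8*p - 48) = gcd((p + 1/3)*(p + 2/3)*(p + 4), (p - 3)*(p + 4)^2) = p + 4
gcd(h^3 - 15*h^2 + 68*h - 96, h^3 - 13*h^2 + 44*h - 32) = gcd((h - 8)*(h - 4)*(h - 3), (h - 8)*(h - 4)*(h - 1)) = h^2 - 12*h + 32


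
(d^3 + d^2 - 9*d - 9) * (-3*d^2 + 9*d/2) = -3*d^5 + 3*d^4/2 + 63*d^3/2 - 27*d^2/2 - 81*d/2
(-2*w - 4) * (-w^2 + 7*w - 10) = 2*w^3 - 10*w^2 - 8*w + 40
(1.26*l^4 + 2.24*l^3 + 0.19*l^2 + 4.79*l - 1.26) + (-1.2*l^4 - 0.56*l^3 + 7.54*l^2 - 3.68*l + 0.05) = 0.0600000000000001*l^4 + 1.68*l^3 + 7.73*l^2 + 1.11*l - 1.21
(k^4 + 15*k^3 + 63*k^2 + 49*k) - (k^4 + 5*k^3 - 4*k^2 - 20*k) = 10*k^3 + 67*k^2 + 69*k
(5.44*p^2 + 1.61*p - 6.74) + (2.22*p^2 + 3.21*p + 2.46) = 7.66*p^2 + 4.82*p - 4.28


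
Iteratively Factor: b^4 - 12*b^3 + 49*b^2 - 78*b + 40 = (b - 1)*(b^3 - 11*b^2 + 38*b - 40) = (b - 4)*(b - 1)*(b^2 - 7*b + 10) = (b - 4)*(b - 2)*(b - 1)*(b - 5)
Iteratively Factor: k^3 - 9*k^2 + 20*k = (k)*(k^2 - 9*k + 20) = k*(k - 5)*(k - 4)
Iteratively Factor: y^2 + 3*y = (y)*(y + 3)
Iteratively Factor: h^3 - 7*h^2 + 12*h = (h - 3)*(h^2 - 4*h) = (h - 4)*(h - 3)*(h)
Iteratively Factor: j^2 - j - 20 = (j + 4)*(j - 5)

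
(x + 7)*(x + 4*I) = x^2 + 7*x + 4*I*x + 28*I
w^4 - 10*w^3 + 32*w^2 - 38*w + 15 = (w - 5)*(w - 3)*(w - 1)^2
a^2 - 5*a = a*(a - 5)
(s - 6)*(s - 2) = s^2 - 8*s + 12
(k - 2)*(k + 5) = k^2 + 3*k - 10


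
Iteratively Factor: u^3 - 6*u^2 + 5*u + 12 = (u - 4)*(u^2 - 2*u - 3) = (u - 4)*(u - 3)*(u + 1)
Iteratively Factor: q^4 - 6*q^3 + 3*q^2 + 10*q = (q - 5)*(q^3 - q^2 - 2*q) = (q - 5)*(q + 1)*(q^2 - 2*q) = q*(q - 5)*(q + 1)*(q - 2)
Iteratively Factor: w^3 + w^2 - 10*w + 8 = (w + 4)*(w^2 - 3*w + 2) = (w - 2)*(w + 4)*(w - 1)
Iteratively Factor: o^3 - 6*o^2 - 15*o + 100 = (o - 5)*(o^2 - o - 20) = (o - 5)*(o + 4)*(o - 5)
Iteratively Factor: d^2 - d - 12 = (d + 3)*(d - 4)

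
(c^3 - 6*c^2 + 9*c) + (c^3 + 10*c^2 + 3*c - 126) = 2*c^3 + 4*c^2 + 12*c - 126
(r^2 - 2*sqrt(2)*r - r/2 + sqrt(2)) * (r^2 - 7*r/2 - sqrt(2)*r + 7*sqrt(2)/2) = r^4 - 3*sqrt(2)*r^3 - 4*r^3 + 23*r^2/4 + 12*sqrt(2)*r^2 - 16*r - 21*sqrt(2)*r/4 + 7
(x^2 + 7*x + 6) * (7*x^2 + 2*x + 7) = 7*x^4 + 51*x^3 + 63*x^2 + 61*x + 42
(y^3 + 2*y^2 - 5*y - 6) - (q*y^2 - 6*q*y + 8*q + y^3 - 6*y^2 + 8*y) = -q*y^2 + 6*q*y - 8*q + 8*y^2 - 13*y - 6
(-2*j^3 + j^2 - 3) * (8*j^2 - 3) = -16*j^5 + 8*j^4 + 6*j^3 - 27*j^2 + 9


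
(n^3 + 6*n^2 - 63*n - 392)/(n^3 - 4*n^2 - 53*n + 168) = (n + 7)/(n - 3)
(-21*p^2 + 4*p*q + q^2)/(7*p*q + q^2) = (-3*p + q)/q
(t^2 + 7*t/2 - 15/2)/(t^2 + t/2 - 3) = (t + 5)/(t + 2)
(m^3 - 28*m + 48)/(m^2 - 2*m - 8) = (m^2 + 4*m - 12)/(m + 2)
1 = 1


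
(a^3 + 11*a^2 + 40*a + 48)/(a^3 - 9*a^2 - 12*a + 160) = (a^2 + 7*a + 12)/(a^2 - 13*a + 40)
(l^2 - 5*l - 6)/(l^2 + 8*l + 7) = (l - 6)/(l + 7)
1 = 1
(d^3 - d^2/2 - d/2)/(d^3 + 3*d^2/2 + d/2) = (d - 1)/(d + 1)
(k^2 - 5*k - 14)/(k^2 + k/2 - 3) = 2*(k - 7)/(2*k - 3)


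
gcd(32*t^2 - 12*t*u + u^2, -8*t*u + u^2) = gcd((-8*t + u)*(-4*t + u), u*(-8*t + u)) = 8*t - u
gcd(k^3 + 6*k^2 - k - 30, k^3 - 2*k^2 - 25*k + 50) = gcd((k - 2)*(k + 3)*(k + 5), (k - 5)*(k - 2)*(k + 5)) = k^2 + 3*k - 10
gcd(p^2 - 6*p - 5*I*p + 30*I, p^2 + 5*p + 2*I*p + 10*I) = 1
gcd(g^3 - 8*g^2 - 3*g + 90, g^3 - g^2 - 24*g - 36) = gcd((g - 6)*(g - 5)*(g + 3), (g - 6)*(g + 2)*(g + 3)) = g^2 - 3*g - 18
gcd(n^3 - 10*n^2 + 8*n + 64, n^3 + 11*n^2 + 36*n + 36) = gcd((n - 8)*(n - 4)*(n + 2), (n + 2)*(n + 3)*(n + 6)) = n + 2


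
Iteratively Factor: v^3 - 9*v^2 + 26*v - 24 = (v - 4)*(v^2 - 5*v + 6) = (v - 4)*(v - 2)*(v - 3)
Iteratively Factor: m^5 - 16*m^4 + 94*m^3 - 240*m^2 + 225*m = (m - 5)*(m^4 - 11*m^3 + 39*m^2 - 45*m) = (m - 5)*(m - 3)*(m^3 - 8*m^2 + 15*m) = (m - 5)^2*(m - 3)*(m^2 - 3*m) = (m - 5)^2*(m - 3)^2*(m)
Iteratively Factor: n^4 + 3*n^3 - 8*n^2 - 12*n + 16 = (n - 2)*(n^3 + 5*n^2 + 2*n - 8) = (n - 2)*(n + 4)*(n^2 + n - 2) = (n - 2)*(n - 1)*(n + 4)*(n + 2)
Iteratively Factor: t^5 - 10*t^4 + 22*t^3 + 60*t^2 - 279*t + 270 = (t - 3)*(t^4 - 7*t^3 + t^2 + 63*t - 90) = (t - 3)*(t - 2)*(t^3 - 5*t^2 - 9*t + 45) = (t - 5)*(t - 3)*(t - 2)*(t^2 - 9) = (t - 5)*(t - 3)*(t - 2)*(t + 3)*(t - 3)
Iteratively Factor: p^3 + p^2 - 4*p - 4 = (p - 2)*(p^2 + 3*p + 2) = (p - 2)*(p + 2)*(p + 1)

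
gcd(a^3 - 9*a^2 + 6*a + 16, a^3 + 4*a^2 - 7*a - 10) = a^2 - a - 2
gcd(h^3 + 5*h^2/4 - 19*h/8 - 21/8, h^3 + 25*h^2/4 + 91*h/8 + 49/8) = h^2 + 11*h/4 + 7/4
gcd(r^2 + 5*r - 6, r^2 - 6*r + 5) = r - 1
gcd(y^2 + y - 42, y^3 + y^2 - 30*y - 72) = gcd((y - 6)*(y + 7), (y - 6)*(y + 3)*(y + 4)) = y - 6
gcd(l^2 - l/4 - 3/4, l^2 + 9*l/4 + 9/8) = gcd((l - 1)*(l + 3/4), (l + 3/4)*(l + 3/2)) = l + 3/4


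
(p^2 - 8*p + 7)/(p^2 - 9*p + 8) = (p - 7)/(p - 8)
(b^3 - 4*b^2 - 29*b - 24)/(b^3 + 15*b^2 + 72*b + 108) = (b^2 - 7*b - 8)/(b^2 + 12*b + 36)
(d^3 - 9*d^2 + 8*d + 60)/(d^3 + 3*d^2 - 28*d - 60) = (d - 6)/(d + 6)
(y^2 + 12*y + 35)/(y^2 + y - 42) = (y + 5)/(y - 6)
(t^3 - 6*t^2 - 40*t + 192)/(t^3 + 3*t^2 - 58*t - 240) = (t - 4)/(t + 5)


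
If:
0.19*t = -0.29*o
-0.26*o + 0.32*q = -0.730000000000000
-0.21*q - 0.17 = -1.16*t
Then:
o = 0.16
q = -2.15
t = -0.24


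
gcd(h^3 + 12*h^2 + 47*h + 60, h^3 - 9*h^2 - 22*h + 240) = h + 5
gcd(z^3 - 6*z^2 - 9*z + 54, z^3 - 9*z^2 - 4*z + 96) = z + 3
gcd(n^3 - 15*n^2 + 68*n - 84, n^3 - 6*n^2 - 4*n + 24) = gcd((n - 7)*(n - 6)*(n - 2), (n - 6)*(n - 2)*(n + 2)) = n^2 - 8*n + 12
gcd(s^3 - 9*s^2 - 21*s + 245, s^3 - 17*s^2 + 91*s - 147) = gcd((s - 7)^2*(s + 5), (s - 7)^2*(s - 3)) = s^2 - 14*s + 49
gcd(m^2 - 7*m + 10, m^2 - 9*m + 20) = m - 5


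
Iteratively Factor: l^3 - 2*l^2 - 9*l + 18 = (l + 3)*(l^2 - 5*l + 6) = (l - 3)*(l + 3)*(l - 2)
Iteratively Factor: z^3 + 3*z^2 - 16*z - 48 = (z + 3)*(z^2 - 16) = (z - 4)*(z + 3)*(z + 4)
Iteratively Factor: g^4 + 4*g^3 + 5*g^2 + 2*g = (g + 1)*(g^3 + 3*g^2 + 2*g) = (g + 1)*(g + 2)*(g^2 + g) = (g + 1)^2*(g + 2)*(g)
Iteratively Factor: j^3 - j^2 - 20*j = (j)*(j^2 - j - 20) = j*(j - 5)*(j + 4)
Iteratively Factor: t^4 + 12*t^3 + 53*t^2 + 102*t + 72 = (t + 3)*(t^3 + 9*t^2 + 26*t + 24) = (t + 3)*(t + 4)*(t^2 + 5*t + 6) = (t + 3)^2*(t + 4)*(t + 2)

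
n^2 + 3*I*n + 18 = (n - 3*I)*(n + 6*I)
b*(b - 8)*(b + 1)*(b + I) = b^4 - 7*b^3 + I*b^3 - 8*b^2 - 7*I*b^2 - 8*I*b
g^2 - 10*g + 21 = (g - 7)*(g - 3)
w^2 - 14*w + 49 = (w - 7)^2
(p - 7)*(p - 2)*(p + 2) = p^3 - 7*p^2 - 4*p + 28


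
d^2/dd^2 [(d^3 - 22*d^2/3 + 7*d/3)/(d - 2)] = 2*(3*d^3 - 18*d^2 + 36*d - 74)/(3*(d^3 - 6*d^2 + 12*d - 8))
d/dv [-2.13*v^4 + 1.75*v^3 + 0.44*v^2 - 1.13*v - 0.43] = -8.52*v^3 + 5.25*v^2 + 0.88*v - 1.13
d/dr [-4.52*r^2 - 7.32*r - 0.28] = -9.04*r - 7.32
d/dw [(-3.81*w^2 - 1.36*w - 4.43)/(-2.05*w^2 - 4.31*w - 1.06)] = (13.6331*w^2 - 10.0858*w - 17.6517)/(4.2025*w^4 + 17.671*w^3 + 22.9221*w^2 + 9.1372*w + 1.1236)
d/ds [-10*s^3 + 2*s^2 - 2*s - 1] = -30*s^2 + 4*s - 2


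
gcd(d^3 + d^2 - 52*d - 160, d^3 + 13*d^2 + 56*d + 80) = d^2 + 9*d + 20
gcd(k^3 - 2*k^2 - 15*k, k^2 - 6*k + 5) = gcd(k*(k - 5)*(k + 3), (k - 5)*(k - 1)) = k - 5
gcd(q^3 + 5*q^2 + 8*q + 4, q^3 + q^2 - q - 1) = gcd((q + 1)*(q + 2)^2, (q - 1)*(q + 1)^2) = q + 1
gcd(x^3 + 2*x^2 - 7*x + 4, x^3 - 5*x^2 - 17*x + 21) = x - 1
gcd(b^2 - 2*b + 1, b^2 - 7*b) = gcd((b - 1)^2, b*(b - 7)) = 1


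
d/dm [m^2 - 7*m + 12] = 2*m - 7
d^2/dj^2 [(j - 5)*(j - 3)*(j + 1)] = 6*j - 14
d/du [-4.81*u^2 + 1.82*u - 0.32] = 1.82 - 9.62*u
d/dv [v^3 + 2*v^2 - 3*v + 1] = 3*v^2 + 4*v - 3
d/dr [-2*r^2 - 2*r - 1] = -4*r - 2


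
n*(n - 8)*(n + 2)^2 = n^4 - 4*n^3 - 28*n^2 - 32*n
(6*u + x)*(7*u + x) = 42*u^2 + 13*u*x + x^2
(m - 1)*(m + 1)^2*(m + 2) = m^4 + 3*m^3 + m^2 - 3*m - 2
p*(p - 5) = p^2 - 5*p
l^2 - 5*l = l*(l - 5)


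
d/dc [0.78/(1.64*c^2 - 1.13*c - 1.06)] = (0.8814 - 2.5584*c)/(-1.64*c^2 + 1.13*c + 1.06)^2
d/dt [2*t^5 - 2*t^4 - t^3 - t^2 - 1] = t*(10*t^3 - 8*t^2 - 3*t - 2)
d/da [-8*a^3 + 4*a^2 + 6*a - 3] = -24*a^2 + 8*a + 6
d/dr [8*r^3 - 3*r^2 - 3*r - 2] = 24*r^2 - 6*r - 3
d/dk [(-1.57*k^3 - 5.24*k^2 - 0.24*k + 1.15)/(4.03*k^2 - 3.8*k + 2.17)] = (-6.3271*k^4 + 11.932*k^3 + 10.6585*k^2 - 32.0106*k + 3.8492)/(16.2409*k^4 - 30.628*k^3 + 31.9302*k^2 - 16.492*k + 4.7089)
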